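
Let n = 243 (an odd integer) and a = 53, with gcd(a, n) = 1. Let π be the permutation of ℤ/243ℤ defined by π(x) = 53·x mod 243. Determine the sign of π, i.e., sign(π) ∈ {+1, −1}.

Orbit of 107 under x↦53x: [107, 82, 215, 217, 80, 109, 188]… (length divides ord_243(53)).
Cycle type of π: 18×9 + 6×9 + 2×13 + 1; total 32 cycles.
With 32 cycles on 243 points, sign = (−1)^{243−32} = -1.

-1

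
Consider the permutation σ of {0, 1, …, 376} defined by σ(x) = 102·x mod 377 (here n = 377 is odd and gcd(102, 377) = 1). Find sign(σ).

Start at x=238: 238 → 148 → 16 → 124 → 207 → 2 → 204 → … (one orbit).
7 cycles of lengths [84, 84, 84, 84, 28, 12, 1].
With 7 cycles on 377 points, sign = (−1)^{377−7} = +1.
Zolotarev: (102|377) = +1, matching the cycle-count sign.

+1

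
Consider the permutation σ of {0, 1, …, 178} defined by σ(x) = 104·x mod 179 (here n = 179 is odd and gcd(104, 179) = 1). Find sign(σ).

Start at x=165: 165 → 155 → 10 → 145 → 44 → 101 → 122 → … (one orbit).
Cycle type of π: 178 + 1; total 2 cycles.
n − c = 179 − 2 = 177; sign = (−1)^177 = -1.
Check: (104/179) = -1 by Zolotarev.

-1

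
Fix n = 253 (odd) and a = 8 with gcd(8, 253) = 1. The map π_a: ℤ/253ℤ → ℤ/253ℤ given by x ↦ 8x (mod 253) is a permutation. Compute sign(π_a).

Orbit of 169 under x↦8x: [169, 87, 190, 2, 16, 128, 12]… (length divides ord_253(8)).
Decompose π into cycles: lengths [110, 110, 11, 11, 10, 1] (6 cycles, including the fixed point 0).
6 cycles on 253: each ℓ→(−1)^(ℓ−1), product (−1)^247 = -1.

-1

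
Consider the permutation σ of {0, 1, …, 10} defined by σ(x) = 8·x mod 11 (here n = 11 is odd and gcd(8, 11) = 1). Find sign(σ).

Trace 1: π^k(1) = [1, 8, 9, 6, 4, 10, 3] for k=0..6.
2 cycles of lengths [10, 1].
sign(π) = (−1)^{n − #cycles} = (−1)^{11−2} = (−1)^9 = -1.
Via Zolotarev, sign(π_{8}) = (8|11) = -1.

-1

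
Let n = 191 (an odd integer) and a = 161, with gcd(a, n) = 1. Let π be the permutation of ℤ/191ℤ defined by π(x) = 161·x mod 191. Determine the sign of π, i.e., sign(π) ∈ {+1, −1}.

Orbit of 139 under x↦161x: [139, 32, 186, 150, 84, 154, 155]… (length divides ord_191(161)).
The orbit structure of x ↦ 161x mod 191: 6 orbits of sizes [38, 38, 38, 38, 38, 1].
n − c = 191 − 6 = 185; sign = (−1)^185 = -1.

-1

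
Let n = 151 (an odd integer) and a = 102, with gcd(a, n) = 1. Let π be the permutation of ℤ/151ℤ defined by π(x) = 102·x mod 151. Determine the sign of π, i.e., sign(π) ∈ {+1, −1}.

-1

Start at x=40: 40 → 3 → 4 → 106 → 91 → 71 → 145 → … (one orbit).
Cycle lengths of π_102 on ℤ/151ℤ: [150, 1]; 2 cycles in total.
n − c = 151 − 2 = 149; sign = (−1)^149 = -1.
The Jacobi symbol (102|151) = -1 (Zolotarev) agrees.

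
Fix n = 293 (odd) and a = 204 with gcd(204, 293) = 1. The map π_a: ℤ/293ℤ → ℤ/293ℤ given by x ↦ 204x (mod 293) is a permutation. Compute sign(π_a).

Trace 174: π^k(174) = [174, 43, 275, 137, 113, 198, 251] for k=0..6.
The orbit structure of x ↦ 204x mod 293: 2 orbits of sizes [292, 1].
293 − 2 = 291 transpositions; sign(π) = (−1)^291 = -1.
Zolotarev: (204|293) = -1, matching the cycle-count sign.

-1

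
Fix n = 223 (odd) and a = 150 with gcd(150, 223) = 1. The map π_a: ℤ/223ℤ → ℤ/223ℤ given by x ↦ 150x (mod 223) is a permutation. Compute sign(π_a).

Orbit of 218 under x↦150x: [218, 142, 115, 79, 31, 190, 179]… (length divides ord_223(150)).
Cycle lengths of π_150 on ℤ/223ℤ: [222, 1]; 2 cycles in total.
2 cycles on 223: each ℓ→(−1)^(ℓ−1), product (−1)^221 = -1.

-1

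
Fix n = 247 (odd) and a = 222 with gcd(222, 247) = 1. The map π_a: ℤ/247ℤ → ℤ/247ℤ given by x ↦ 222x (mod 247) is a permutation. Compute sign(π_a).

-1

Start at x=170: 170 → 196 → 40 → 235 → 53 → 157 → 27 → … (one orbit).
π_222 has 26 disjoint cycles with lengths [18, 18, 18, 18, 18, 18, 18, 18, 18, 18, 18, 18, 18, 1, 1, 1, 1, 1, 1, 1, 1, 1, 1, 1, 1, 1] on {0,…,246}.
n − c = 247 − 26 = 221; sign = (−1)^221 = -1.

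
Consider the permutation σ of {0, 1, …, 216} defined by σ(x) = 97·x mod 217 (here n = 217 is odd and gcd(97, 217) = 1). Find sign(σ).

Orbit of 125 under x↦97x: [125, 190, 202, 64, 132, 1, 97]… (length divides ord_217(97)).
π_97 has 28 disjoint cycles with lengths [10, 10, 10, 10, 10, 10, 10, 10, 10, 10, 10, 10, 10, 10, 10, 10, 10, 10, 5, 5, 5, 5, 5, 5, 2, 2, 2, 1] on {0,…,216}.
n − c = 217 − 28 = 189; sign = (−1)^189 = -1.
Via Zolotarev, sign(π_{97}) = (97|217) = -1.

-1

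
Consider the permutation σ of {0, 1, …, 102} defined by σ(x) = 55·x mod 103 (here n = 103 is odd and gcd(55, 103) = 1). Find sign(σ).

+1

Trace 13: π^k(13) = [13, 97, 82, 81, 26, 91, 61] for k=0..6.
Cycle type of π: 51×2 + 1; total 3 cycles.
n − c = 103 − 3 = 100; sign = (−1)^100 = +1.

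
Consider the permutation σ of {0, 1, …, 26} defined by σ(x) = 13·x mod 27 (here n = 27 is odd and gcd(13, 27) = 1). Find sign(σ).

+1

Orbit of 13 under x↦13x: [13, 7, 10, 22, 16, 19, 4]… (length divides ord_27(13)).
π_13 has 7 disjoint cycles with lengths [9, 9, 3, 3, 1, 1, 1] on {0,…,26}.
7 cycles on 27: each ℓ→(−1)^(ℓ−1), product (−1)^20 = +1.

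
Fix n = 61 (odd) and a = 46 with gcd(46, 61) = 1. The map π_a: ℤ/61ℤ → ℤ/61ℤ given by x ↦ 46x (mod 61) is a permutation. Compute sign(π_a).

Orbit of 56 under x↦46x: [56, 14, 34, 39, 25, 52, 13]… (length divides ord_61(46)).
Decompose π into cycles: lengths [30, 30, 1] (3 cycles, including the fixed point 0).
61 − 3 = 58 transpositions; sign(π) = (−1)^58 = +1.

+1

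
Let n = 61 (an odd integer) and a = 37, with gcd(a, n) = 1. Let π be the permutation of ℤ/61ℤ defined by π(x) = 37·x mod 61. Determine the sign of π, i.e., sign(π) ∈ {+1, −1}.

Trace 3: π^k(3) = [3, 50, 20, 8, 52, 33, 1] for k=0..6.
Cycle lengths of π_37 on ℤ/61ℤ: [20, 20, 20, 1]; 4 cycles in total.
With 4 cycles on 61 points, sign = (−1)^{61−4} = -1.

-1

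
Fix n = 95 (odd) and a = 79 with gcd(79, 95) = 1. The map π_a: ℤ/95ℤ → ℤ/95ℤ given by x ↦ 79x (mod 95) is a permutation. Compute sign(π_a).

Start at x=29: 29 → 11 → 14 → 61 → 69 → 36 → 89 → … (one orbit).
The orbit structure of x ↦ 79x mod 95: 8 orbits of sizes [18, 18, 18, 18, 18, 2, 2, 1].
8 cycles on 95: each ℓ→(−1)^(ℓ−1), product (−1)^87 = -1.
Check: (79/95) = -1 by Zolotarev.

-1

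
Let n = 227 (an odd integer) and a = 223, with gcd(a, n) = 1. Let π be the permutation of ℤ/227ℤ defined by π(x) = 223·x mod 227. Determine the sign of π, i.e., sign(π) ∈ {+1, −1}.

-1

Trace 85: π^k(85) = [85, 114, 225, 8, 195, 128, 169] for k=0..6.
Cycle type of π: 226 + 1; total 2 cycles.
With 2 cycles on 227 points, sign = (−1)^{227−2} = -1.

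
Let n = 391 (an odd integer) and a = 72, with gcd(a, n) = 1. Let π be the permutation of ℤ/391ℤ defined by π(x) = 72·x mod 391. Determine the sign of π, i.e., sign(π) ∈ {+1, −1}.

Start at x=353: 353 → 1 → 72 → 101 → 234 → 35 → 174 → … (one orbit).
Decompose π into cycles: lengths [44, 44, 44, 44, 44, 44, 44, 44, 11, 11, 4, 4, 4, 4, 1] (15 cycles, including the fixed point 0).
sign(π) = (−1)^{n − #cycles} = (−1)^{391−15} = (−1)^376 = +1.

+1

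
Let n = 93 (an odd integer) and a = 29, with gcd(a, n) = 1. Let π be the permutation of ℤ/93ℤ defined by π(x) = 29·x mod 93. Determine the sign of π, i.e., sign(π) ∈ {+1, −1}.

Orbit of 29 under x↦29x: [29, 4, 23, 16, 92, 64, 89]… (length divides ord_93(29)).
Decompose π into cycles: lengths [10, 10, 10, 10, 10, 10, 10, 10, 10, 2, 1] (11 cycles, including the fixed point 0).
Σ(ℓ_i−1) = 93−11 = 82; sign = (−1)^82 = +1.

+1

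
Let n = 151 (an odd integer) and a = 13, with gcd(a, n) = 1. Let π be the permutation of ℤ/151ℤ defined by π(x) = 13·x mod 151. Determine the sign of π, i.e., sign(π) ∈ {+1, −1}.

-1

Orbit of 128 under x↦13x: [128, 3, 39, 54, 98, 66, 103]… (length divides ord_151(13)).
Cycle type of π: 150 + 1; total 2 cycles.
n − c = 151 − 2 = 149; sign = (−1)^149 = -1.
Via Zolotarev, sign(π_{13}) = (13|151) = -1.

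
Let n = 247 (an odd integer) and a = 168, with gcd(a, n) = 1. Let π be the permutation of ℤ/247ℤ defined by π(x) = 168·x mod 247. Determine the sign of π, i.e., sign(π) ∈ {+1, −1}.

Trace 196: π^k(196) = [196, 77, 92, 142, 144, 233, 118] for k=0..6.
Cycle type of π: 18×12 + 9×2 + 2×6 + 1; total 21 cycles.
Σ(ℓ_i−1) = 247−21 = 226; sign = (−1)^226 = +1.
Check: (168/247) = +1 by Zolotarev.

+1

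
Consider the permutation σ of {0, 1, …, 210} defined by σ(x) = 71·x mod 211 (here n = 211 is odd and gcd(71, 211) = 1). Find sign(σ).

Start at x=1: 1 → 71 → 188 → 55 → 107 → 1 (one orbit).
Decompose π into cycles: lengths [5, 5, 5, 5, 5, 5, 5, 5, 5, 5, 5, 5, 5, 5, 5, 5, 5, 5, 5, 5, 5, 5, 5, 5, 5, 5, 5, 5, 5, 5, 5, 5, 5, 5, 5, 5, 5, 5, 5, 5, 5, 5, 1] (43 cycles, including the fixed point 0).
With 43 cycles on 211 points, sign = (−1)^{211−43} = +1.

+1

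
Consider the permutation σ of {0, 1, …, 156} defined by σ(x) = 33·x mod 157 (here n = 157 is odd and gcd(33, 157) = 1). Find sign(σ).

+1

Trace 146: π^k(146) = [146, 108, 110, 19, 156, 124, 10] for k=0..6.
The orbit structure of x ↦ 33x mod 157: 3 orbits of sizes [78, 78, 1].
With 3 cycles on 157 points, sign = (−1)^{157−3} = +1.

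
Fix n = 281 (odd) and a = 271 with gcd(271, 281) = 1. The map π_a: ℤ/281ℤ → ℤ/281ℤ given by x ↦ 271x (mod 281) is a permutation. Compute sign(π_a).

Start at x=28: 28 → 1 → 271 → 100 → 124 → 165 → 36 → … (one orbit).
11 cycles of lengths [28, 28, 28, 28, 28, 28, 28, 28, 28, 28, 1].
11 cycles on 281: each ℓ→(−1)^(ℓ−1), product (−1)^270 = +1.

+1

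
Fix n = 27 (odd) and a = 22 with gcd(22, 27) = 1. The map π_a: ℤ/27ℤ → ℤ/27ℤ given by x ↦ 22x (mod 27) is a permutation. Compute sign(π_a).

+1

Trace 10: π^k(10) = [10, 4, 7, 19, 13, 16, 1] for k=0..6.
Decompose π into cycles: lengths [9, 9, 3, 3, 1, 1, 1] (7 cycles, including the fixed point 0).
sign(π) = (−1)^{n − #cycles} = (−1)^{27−7} = (−1)^20 = +1.
The Jacobi symbol (22|27) = +1 (Zolotarev) agrees.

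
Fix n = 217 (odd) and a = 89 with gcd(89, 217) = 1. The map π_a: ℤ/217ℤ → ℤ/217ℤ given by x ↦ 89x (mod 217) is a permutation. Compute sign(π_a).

+1

Trace 78: π^k(78) = [78, 215, 39, 216, 128, 108, 64] for k=0..6.
Cycle type of π: 30×6 + 10×3 + 6 + 1; total 11 cycles.
sign(π) = (−1)^{n − #cycles} = (−1)^{217−11} = (−1)^206 = +1.
(89|217)_J = +1 (Zolotarev's lemma cross-check).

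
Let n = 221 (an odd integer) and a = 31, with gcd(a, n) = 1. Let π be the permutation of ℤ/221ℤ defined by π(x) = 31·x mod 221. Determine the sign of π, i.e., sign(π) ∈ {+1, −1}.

Start at x=1: 1 → 31 → 77 → 177 → 183 → 148 → 168 → … (one orbit).
Cycle lengths of π_31 on ℤ/221ℤ: [16, 16, 16, 16, 16, 16, 16, 16, 16, 16, 16, 16, 16, 4, 4, 4, 1]; 17 cycles in total.
17 cycles on 221: each ℓ→(−1)^(ℓ−1), product (−1)^204 = +1.

+1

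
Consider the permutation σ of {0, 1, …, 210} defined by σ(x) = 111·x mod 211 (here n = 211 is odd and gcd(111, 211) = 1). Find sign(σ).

-1

Start at x=21: 21 → 10 → 55 → 197 → 134 → 104 → 150 → … (one orbit).
π_111 has 8 disjoint cycles with lengths [30, 30, 30, 30, 30, 30, 30, 1] on {0,…,210}.
211 − 8 = 203 transpositions; sign(π) = (−1)^203 = -1.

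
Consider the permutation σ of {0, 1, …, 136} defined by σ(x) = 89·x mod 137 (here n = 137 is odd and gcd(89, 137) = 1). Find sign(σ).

Start at x=130: 130 → 62 → 38 → 94 → 9 → 116 → 49 → … (one orbit).
The orbit structure of x ↦ 89x mod 137: 2 orbits of sizes [136, 1].
137 − 2 = 135 transpositions; sign(π) = (−1)^135 = -1.

-1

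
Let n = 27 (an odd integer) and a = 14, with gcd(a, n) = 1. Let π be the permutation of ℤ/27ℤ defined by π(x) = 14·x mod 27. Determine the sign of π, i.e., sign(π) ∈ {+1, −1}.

-1

Trace 20: π^k(20) = [20, 10, 5, 16, 8, 4, 2] for k=0..6.
Cycle type of π: 18 + 6 + 2 + 1; total 4 cycles.
n − c = 27 − 4 = 23; sign = (−1)^23 = -1.
Check: (14/27) = -1 by Zolotarev.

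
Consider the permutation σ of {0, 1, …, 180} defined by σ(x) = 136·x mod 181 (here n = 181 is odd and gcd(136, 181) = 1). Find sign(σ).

Trace 114: π^k(114) = [114, 119, 75, 64, 16, 4, 1] for k=0..6.
Cycle lengths of π_136 on ℤ/181ℤ: [90, 90, 1]; 3 cycles in total.
181 − 3 = 178 transpositions; sign(π) = (−1)^178 = +1.
Via Zolotarev, sign(π_{136}) = (136|181) = +1.

+1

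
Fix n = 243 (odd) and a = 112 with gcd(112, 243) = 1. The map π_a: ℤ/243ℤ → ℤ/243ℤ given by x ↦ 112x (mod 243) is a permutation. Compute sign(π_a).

+1

Start at x=109: 109 → 58 → 178 → 10 → 148 → 52 → 235 → … (one orbit).
Decompose π into cycles: lengths [81, 81, 27, 27, 9, 9, 3, 3, 1, 1, 1] (11 cycles, including the fixed point 0).
sign(π) = (−1)^{n − #cycles} = (−1)^{243−11} = (−1)^232 = +1.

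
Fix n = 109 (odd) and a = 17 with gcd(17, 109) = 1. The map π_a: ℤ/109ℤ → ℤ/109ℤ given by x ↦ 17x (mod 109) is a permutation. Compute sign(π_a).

Orbit of 8 under x↦17x: [8, 27, 23, 64, 107, 75, 76]… (length divides ord_109(17)).
Decompose π into cycles: lengths [36, 36, 36, 1] (4 cycles, including the fixed point 0).
sign(π) = (−1)^{n − #cycles} = (−1)^{109−4} = (−1)^105 = -1.

-1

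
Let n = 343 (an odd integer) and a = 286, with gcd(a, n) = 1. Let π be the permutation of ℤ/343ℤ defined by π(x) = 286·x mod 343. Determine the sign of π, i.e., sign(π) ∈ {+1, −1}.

Start at x=36: 36 → 6 → 1 → 286 → 162 → 27 → 176 → … (one orbit).
Decompose π into cycles: lengths [98, 98, 98, 14, 14, 14, 2, 2, 2, 1] (10 cycles, including the fixed point 0).
n − c = 343 − 10 = 333; sign = (−1)^333 = -1.

-1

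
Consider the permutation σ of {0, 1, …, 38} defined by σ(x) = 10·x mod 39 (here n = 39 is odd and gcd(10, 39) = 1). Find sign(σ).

+1

Trace 25: π^k(25) = [25, 16, 4, 1, 10, 22] for k=0..5.
Cycle type of π: 6×6 + 1×3; total 9 cycles.
Σ(ℓ_i−1) = 39−9 = 30; sign = (−1)^30 = +1.
Check: (10/39) = +1 by Zolotarev.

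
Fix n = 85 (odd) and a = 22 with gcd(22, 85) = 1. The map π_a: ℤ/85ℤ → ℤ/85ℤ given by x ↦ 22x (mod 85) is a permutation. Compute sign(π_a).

Start at x=78: 78 → 16 → 12 → 9 → 28 → 21 → 37 → … (one orbit).
The orbit structure of x ↦ 22x mod 85: 7 orbits of sizes [16, 16, 16, 16, 16, 4, 1].
n − c = 85 − 7 = 78; sign = (−1)^78 = +1.

+1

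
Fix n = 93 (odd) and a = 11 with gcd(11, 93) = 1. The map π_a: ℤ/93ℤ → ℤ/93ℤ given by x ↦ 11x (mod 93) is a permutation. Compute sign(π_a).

Trace 68: π^k(68) = [68, 4, 44, 19, 23, 67, 86] for k=0..6.
The orbit structure of x ↦ 11x mod 93: 5 orbits of sizes [30, 30, 30, 2, 1].
With 5 cycles on 93 points, sign = (−1)^{93−5} = +1.

+1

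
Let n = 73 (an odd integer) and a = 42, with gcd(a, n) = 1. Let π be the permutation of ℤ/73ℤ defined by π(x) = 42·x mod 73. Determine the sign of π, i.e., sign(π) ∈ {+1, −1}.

-1

Trace 27: π^k(27) = [27, 39, 32, 30, 19, 68, 9] for k=0..6.
Cycle lengths of π_42 on ℤ/73ℤ: [72, 1]; 2 cycles in total.
Σ(ℓ_i−1) = 73−2 = 71; sign = (−1)^71 = -1.
Zolotarev: (42|73) = -1, matching the cycle-count sign.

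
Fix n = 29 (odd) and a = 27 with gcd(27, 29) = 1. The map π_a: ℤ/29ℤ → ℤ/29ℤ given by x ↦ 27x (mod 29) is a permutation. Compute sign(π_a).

Start at x=11: 11 → 7 → 15 → 28 → 2 → 25 → 8 → … (one orbit).
The orbit structure of x ↦ 27x mod 29: 2 orbits of sizes [28, 1].
n − c = 29 − 2 = 27; sign = (−1)^27 = -1.
(27|29)_J = -1 (Zolotarev's lemma cross-check).

-1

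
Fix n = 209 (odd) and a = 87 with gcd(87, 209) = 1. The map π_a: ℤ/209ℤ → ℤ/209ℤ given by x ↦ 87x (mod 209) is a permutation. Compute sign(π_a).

-1

Trace 144: π^k(144) = [144, 197, 1, 87, 45, 153] for k=0..5.
Cycle type of π: 6×30 + 3×6 + 2×5 + 1; total 42 cycles.
With 42 cycles on 209 points, sign = (−1)^{209−42} = -1.
(87|209)_J = -1 (Zolotarev's lemma cross-check).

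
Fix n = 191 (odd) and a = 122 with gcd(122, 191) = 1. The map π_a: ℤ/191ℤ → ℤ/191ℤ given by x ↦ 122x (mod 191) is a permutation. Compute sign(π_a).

-1

Start at x=38: 38 → 52 → 41 → 36 → 190 → 69 → 14 → … (one orbit).
Cycle type of π: 38×5 + 1; total 6 cycles.
n − c = 191 − 6 = 185; sign = (−1)^185 = -1.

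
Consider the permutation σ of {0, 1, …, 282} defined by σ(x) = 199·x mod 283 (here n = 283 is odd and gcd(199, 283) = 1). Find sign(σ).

+1

Trace 152: π^k(152) = [152, 250, 225, 61, 253, 256, 4] for k=0..6.
7 cycles of lengths [47, 47, 47, 47, 47, 47, 1].
sign(π) = (−1)^{n − #cycles} = (−1)^{283−7} = (−1)^276 = +1.
Check: (199/283) = +1 by Zolotarev.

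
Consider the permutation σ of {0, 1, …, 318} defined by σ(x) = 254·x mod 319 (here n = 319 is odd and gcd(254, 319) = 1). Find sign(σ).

+1

Orbit of 254 under x↦254x: [254, 78, 34, 23, 100, 199, 144]… (length divides ord_319(254)).
Decompose π into cycles: lengths [14, 14, 14, 14, 14, 14, 14, 14, 14, 14, 14, 14, 14, 14, 14, 14, 14, 14, 14, 14, 14, 14, 1, 1, 1, 1, 1, 1, 1, 1, 1, 1, 1] (33 cycles, including the fixed point 0).
33 cycles on 319: each ℓ→(−1)^(ℓ−1), product (−1)^286 = +1.
Check: (254/319) = +1 by Zolotarev.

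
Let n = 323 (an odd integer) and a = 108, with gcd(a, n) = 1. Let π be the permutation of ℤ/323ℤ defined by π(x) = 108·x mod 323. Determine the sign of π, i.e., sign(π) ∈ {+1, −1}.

Start at x=317: 317 → 321 → 107 → 251 → 299 → 315 → 105 → … (one orbit).
π_108 has 5 disjoint cycles with lengths [144, 144, 18, 16, 1] on {0,…,322}.
5 cycles on 323: each ℓ→(−1)^(ℓ−1), product (−1)^318 = +1.
Check: (108/323) = +1 by Zolotarev.

+1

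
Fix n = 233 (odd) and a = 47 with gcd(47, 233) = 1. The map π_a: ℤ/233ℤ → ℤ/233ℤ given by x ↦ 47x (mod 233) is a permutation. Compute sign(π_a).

Orbit of 170 under x↦47x: [170, 68, 167, 160, 64, 212, 178]… (length divides ord_233(47)).
2 cycles of lengths [232, 1].
233 − 2 = 231 transpositions; sign(π) = (−1)^231 = -1.

-1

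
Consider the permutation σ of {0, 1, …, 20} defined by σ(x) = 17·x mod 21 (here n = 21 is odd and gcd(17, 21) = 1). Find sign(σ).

Start at x=4: 4 → 5 → 1 → 17 → 16 → 20 → 4 (one orbit).
Decompose π into cycles: lengths [6, 6, 6, 2, 1] (5 cycles, including the fixed point 0).
21 − 5 = 16 transpositions; sign(π) = (−1)^16 = +1.

+1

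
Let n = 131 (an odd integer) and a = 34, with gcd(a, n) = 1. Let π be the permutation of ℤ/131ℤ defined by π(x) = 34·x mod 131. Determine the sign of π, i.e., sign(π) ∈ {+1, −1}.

+1

Start at x=94: 94 → 52 → 65 → 114 → 77 → 129 → 63 → … (one orbit).
Cycle lengths of π_34 on ℤ/131ℤ: [65, 65, 1]; 3 cycles in total.
With 3 cycles on 131 points, sign = (−1)^{131−3} = +1.
Zolotarev: (34|131) = +1, matching the cycle-count sign.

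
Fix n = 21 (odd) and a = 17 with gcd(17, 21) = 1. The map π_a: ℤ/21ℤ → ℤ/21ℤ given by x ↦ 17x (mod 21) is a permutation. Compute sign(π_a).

Trace 4: π^k(4) = [4, 5, 1, 17, 16, 20] for k=0..5.
Cycle type of π: 6×3 + 2 + 1; total 5 cycles.
5 cycles on 21: each ℓ→(−1)^(ℓ−1), product (−1)^16 = +1.

+1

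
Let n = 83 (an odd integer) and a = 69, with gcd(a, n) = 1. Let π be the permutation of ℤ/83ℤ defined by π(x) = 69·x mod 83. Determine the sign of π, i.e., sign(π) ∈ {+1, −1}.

+1

Orbit of 81 under x↦69x: [81, 28, 23, 10, 26, 51, 33]… (length divides ord_83(69)).
The orbit structure of x ↦ 69x mod 83: 3 orbits of sizes [41, 41, 1].
Σ(ℓ_i−1) = 83−3 = 80; sign = (−1)^80 = +1.
The Jacobi symbol (69|83) = +1 (Zolotarev) agrees.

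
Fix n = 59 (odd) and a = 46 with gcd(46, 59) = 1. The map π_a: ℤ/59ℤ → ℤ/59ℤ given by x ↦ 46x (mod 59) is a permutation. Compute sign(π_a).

Orbit of 17 under x↦46x: [17, 15, 41, 57, 26, 16, 28]… (length divides ord_59(46)).
Cycle lengths of π_46 on ℤ/59ℤ: [29, 29, 1]; 3 cycles in total.
Σ(ℓ_i−1) = 59−3 = 56; sign = (−1)^56 = +1.

+1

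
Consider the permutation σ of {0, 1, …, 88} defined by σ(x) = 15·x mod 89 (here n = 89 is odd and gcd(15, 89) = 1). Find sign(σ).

-1

Trace 53: π^k(53) = [53, 83, 88, 74, 42, 7, 16] for k=0..6.
π_15 has 2 disjoint cycles with lengths [88, 1] on {0,…,88}.
With 2 cycles on 89 points, sign = (−1)^{89−2} = -1.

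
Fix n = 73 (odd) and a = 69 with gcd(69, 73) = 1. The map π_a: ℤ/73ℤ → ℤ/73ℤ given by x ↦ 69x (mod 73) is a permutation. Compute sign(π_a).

Orbit of 2 under x↦69x: [2, 65, 32, 18, 1, 69, 16]… (length divides ord_73(69)).
Cycle lengths of π_69 on ℤ/73ℤ: [18, 18, 18, 18, 1]; 5 cycles in total.
sign(π) = (−1)^{n − #cycles} = (−1)^{73−5} = (−1)^68 = +1.
Zolotarev: (69|73) = +1, matching the cycle-count sign.

+1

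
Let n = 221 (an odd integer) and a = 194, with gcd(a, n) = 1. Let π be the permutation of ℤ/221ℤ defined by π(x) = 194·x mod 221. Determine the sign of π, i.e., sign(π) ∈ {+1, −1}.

Trace 53: π^k(53) = [53, 116, 183, 142, 144, 90, 1] for k=0..6.
Cycle type of π: 16×13 + 2×6 + 1; total 20 cycles.
With 20 cycles on 221 points, sign = (−1)^{221−20} = -1.

-1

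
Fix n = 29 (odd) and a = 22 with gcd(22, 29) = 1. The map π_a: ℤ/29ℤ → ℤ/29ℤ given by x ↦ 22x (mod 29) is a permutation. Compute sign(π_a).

+1

Orbit of 9 under x↦22x: [9, 24, 6, 16, 4, 1, 22]… (length divides ord_29(22)).
Decompose π into cycles: lengths [14, 14, 1] (3 cycles, including the fixed point 0).
Σ(ℓ_i−1) = 29−3 = 26; sign = (−1)^26 = +1.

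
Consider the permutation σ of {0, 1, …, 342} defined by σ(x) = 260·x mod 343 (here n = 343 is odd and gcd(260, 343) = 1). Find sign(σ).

Trace 253: π^k(253) = [253, 267, 134, 197, 113, 225, 190] for k=0..6.
Cycle type of π: 49×6 + 7×6 + 1×7; total 19 cycles.
With 19 cycles on 343 points, sign = (−1)^{343−19} = +1.
Zolotarev: (260|343) = +1, matching the cycle-count sign.

+1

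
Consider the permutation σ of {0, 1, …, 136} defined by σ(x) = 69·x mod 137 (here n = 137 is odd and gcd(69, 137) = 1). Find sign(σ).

Orbit of 136 under x↦69x: [136, 68, 34, 17, 77, 107, 122]… (length divides ord_137(69)).
3 cycles of lengths [68, 68, 1].
137 − 3 = 134 transpositions; sign(π) = (−1)^134 = +1.
(69|137)_J = +1 (Zolotarev's lemma cross-check).

+1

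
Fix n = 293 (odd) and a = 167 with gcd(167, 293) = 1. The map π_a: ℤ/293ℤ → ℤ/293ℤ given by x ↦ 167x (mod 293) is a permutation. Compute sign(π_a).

Start at x=24: 24 → 199 → 124 → 198 → 250 → 144 → 22 → … (one orbit).
Cycle lengths of π_167 on ℤ/293ℤ: [146, 146, 1]; 3 cycles in total.
sign(π) = (−1)^{n − #cycles} = (−1)^{293−3} = (−1)^290 = +1.
(167|293)_J = +1 (Zolotarev's lemma cross-check).

+1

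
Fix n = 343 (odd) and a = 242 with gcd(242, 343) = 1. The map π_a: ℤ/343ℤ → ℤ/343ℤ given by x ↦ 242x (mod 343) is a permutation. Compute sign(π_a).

Orbit of 338 under x↦242x: [338, 162, 102, 331, 183, 39, 177]… (length divides ord_343(242)).
7 cycles of lengths [147, 147, 21, 21, 3, 3, 1].
7 cycles on 343: each ℓ→(−1)^(ℓ−1), product (−1)^336 = +1.
Via Zolotarev, sign(π_{242}) = (242|343) = +1.

+1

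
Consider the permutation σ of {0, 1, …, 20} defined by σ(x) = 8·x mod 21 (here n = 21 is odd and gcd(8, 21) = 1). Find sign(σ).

-1

Orbit of 8 under x↦8x: [8, 1]… (length divides ord_21(8)).
The orbit structure of x ↦ 8x mod 21: 14 orbits of sizes [2, 2, 2, 2, 2, 2, 2, 1, 1, 1, 1, 1, 1, 1].
n − c = 21 − 14 = 7; sign = (−1)^7 = -1.
The Jacobi symbol (8|21) = -1 (Zolotarev) agrees.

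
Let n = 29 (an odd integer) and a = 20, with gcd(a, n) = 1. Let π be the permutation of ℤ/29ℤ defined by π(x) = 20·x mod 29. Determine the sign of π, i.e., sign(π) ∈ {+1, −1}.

+1

Start at x=7: 7 → 24 → 16 → 1 → 20 → 23 → 25 → 7 (one orbit).
Cycle lengths of π_20 on ℤ/29ℤ: [7, 7, 7, 7, 1]; 5 cycles in total.
n − c = 29 − 5 = 24; sign = (−1)^24 = +1.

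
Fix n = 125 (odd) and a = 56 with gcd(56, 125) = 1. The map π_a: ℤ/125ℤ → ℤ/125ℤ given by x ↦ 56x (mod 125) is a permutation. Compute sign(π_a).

+1

Start at x=11: 11 → 116 → 121 → 26 → 81 → 36 → 16 → … (one orbit).
The orbit structure of x ↦ 56x mod 125: 13 orbits of sizes [25, 25, 25, 25, 5, 5, 5, 5, 1, 1, 1, 1, 1].
sign(π) = (−1)^{n − #cycles} = (−1)^{125−13} = (−1)^112 = +1.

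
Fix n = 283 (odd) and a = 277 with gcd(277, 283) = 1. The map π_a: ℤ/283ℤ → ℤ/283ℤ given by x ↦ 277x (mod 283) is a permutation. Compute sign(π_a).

Trace 72: π^k(72) = [72, 134, 45, 13, 205, 185, 22] for k=0..6.
Decompose π into cycles: lengths [282, 1] (2 cycles, including the fixed point 0).
283 − 2 = 281 transpositions; sign(π) = (−1)^281 = -1.

-1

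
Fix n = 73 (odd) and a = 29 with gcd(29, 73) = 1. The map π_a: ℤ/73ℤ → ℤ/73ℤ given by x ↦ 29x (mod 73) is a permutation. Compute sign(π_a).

Orbit of 47 under x↦29x: [47, 49, 34, 37, 51, 19, 40]… (length divides ord_73(29)).
The orbit structure of x ↦ 29x mod 73: 2 orbits of sizes [72, 1].
73 − 2 = 71 transpositions; sign(π) = (−1)^71 = -1.
Check: (29/73) = -1 by Zolotarev.

-1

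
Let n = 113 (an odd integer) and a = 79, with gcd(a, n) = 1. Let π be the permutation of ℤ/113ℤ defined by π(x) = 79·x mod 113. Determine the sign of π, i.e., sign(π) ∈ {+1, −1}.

-1

Orbit of 86 under x↦79x: [86, 14, 89, 25, 54, 85, 48]… (length divides ord_113(79)).
π_79 has 2 disjoint cycles with lengths [112, 1] on {0,…,112}.
With 2 cycles on 113 points, sign = (−1)^{113−2} = -1.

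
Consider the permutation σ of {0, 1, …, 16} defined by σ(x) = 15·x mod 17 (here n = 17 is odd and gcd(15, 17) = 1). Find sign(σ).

Trace 9: π^k(9) = [9, 16, 2, 13, 8, 1, 15] for k=0..6.
Cycle lengths of π_15 on ℤ/17ℤ: [8, 8, 1]; 3 cycles in total.
sign(π) = (−1)^{n − #cycles} = (−1)^{17−3} = (−1)^14 = +1.

+1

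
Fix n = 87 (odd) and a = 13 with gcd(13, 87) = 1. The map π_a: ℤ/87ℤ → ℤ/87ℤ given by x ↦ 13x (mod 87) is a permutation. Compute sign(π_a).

Trace 16: π^k(16) = [16, 34, 7, 4, 52, 67, 1] for k=0..6.
9 cycles of lengths [14, 14, 14, 14, 14, 14, 1, 1, 1].
Σ(ℓ_i−1) = 87−9 = 78; sign = (−1)^78 = +1.
Zolotarev: (13|87) = +1, matching the cycle-count sign.

+1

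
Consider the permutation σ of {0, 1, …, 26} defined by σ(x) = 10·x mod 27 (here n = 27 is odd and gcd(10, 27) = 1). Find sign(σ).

+1

Orbit of 19 under x↦10x: [19, 1, 10]… (length divides ord_27(10)).
Decompose π into cycles: lengths [3, 3, 3, 3, 3, 3, 1, 1, 1, 1, 1, 1, 1, 1, 1] (15 cycles, including the fixed point 0).
27 − 15 = 12 transpositions; sign(π) = (−1)^12 = +1.
(10|27)_J = +1 (Zolotarev's lemma cross-check).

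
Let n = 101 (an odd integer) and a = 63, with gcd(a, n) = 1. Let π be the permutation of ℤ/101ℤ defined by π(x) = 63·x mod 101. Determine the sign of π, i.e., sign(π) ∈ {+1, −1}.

-1

Start at x=49: 49 → 57 → 56 → 94 → 64 → 93 → 1 → … (one orbit).
Decompose π into cycles: lengths [100, 1] (2 cycles, including the fixed point 0).
2 cycles on 101: each ℓ→(−1)^(ℓ−1), product (−1)^99 = -1.
The Jacobi symbol (63|101) = -1 (Zolotarev) agrees.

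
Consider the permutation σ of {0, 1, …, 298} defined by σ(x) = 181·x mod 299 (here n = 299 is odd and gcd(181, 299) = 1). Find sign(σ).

Trace 272: π^k(272) = [272, 196, 194, 131, 90, 144, 51] for k=0..6.
π_181 has 20 disjoint cycles with lengths [22, 22, 22, 22, 22, 22, 22, 22, 22, 22, 22, 22, 22, 2, 2, 2, 2, 2, 2, 1] on {0,…,298}.
20 cycles on 299: each ℓ→(−1)^(ℓ−1), product (−1)^279 = -1.
Zolotarev: (181|299) = -1, matching the cycle-count sign.

-1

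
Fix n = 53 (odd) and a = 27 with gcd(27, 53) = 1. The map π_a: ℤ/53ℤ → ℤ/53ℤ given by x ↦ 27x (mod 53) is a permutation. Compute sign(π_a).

Orbit of 1 under x↦27x: [1, 27, 40, 20, 10, 5, 29]… (length divides ord_53(27)).
π_27 has 2 disjoint cycles with lengths [52, 1] on {0,…,52}.
Σ(ℓ_i−1) = 53−2 = 51; sign = (−1)^51 = -1.

-1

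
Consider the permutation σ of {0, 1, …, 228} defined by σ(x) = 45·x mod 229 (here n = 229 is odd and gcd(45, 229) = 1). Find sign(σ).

Trace 80: π^k(80) = [80, 165, 97, 14, 172, 183, 220] for k=0..6.
3 cycles of lengths [114, 114, 1].
With 3 cycles on 229 points, sign = (−1)^{229−3} = +1.
The Jacobi symbol (45|229) = +1 (Zolotarev) agrees.

+1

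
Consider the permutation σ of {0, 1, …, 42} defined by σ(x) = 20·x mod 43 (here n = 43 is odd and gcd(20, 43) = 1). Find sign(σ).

Orbit of 39 under x↦20x: [39, 6, 34, 35, 12, 25, 27]… (length divides ord_43(20)).
2 cycles of lengths [42, 1].
43 − 2 = 41 transpositions; sign(π) = (−1)^41 = -1.
The Jacobi symbol (20|43) = -1 (Zolotarev) agrees.

-1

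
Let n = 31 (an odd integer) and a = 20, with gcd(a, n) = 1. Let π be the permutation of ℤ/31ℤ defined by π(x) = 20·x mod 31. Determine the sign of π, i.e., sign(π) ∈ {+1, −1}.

+1

Start at x=5: 5 → 7 → 16 → 10 → 14 → 1 → 20 → … (one orbit).
Cycle type of π: 15×2 + 1; total 3 cycles.
n − c = 31 − 3 = 28; sign = (−1)^28 = +1.
(20|31)_J = +1 (Zolotarev's lemma cross-check).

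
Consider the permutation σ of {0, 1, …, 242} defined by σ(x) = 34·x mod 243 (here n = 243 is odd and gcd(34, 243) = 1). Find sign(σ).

+1

Orbit of 241 under x↦34x: [241, 175, 118, 124, 85, 217, 88]… (length divides ord_243(34)).
The orbit structure of x ↦ 34x mod 243: 11 orbits of sizes [81, 81, 27, 27, 9, 9, 3, 3, 1, 1, 1].
243 − 11 = 232 transpositions; sign(π) = (−1)^232 = +1.
Via Zolotarev, sign(π_{34}) = (34|243) = +1.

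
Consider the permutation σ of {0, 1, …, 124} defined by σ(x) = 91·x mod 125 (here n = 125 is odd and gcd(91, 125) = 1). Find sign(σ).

Orbit of 36 under x↦91x: [36, 26, 116, 56, 96, 111, 101]… (length divides ord_125(91)).
The orbit structure of x ↦ 91x mod 125: 13 orbits of sizes [25, 25, 25, 25, 5, 5, 5, 5, 1, 1, 1, 1, 1].
sign(π) = (−1)^{n − #cycles} = (−1)^{125−13} = (−1)^112 = +1.

+1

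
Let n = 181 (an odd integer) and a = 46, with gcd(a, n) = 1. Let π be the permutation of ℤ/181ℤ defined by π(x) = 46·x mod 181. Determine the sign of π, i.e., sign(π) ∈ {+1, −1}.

+1

Start at x=180: 180 → 135 → 56 → 42 → 122 → 1 → 46 → … (one orbit).
π_46 has 19 disjoint cycles with lengths [10, 10, 10, 10, 10, 10, 10, 10, 10, 10, 10, 10, 10, 10, 10, 10, 10, 10, 1] on {0,…,180}.
n − c = 181 − 19 = 162; sign = (−1)^162 = +1.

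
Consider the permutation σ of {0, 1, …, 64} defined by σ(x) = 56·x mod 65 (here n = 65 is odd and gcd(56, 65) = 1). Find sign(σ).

Start at x=1: 1 → 56 → 16 → 51 → 61 → 36 → 1 (one orbit).
Cycle lengths of π_56 on ℤ/65ℤ: [6, 6, 6, 6, 6, 6, 6, 6, 6, 6, 1, 1, 1, 1, 1]; 15 cycles in total.
Σ(ℓ_i−1) = 65−15 = 50; sign = (−1)^50 = +1.
(56|65)_J = +1 (Zolotarev's lemma cross-check).

+1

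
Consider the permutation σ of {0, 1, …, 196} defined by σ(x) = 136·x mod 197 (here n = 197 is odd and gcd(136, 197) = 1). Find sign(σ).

Trace 169: π^k(169) = [169, 132, 25, 51, 41, 60, 83] for k=0..6.
Cycle lengths of π_136 on ℤ/197ℤ: [98, 98, 1]; 3 cycles in total.
n − c = 197 − 3 = 194; sign = (−1)^194 = +1.

+1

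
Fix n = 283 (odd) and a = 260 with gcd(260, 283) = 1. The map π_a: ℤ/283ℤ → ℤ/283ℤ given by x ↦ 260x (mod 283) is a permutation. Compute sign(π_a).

Trace 235: π^k(235) = [235, 255, 78, 187, 227, 156, 91] for k=0..6.
Cycle type of π: 282 + 1; total 2 cycles.
sign(π) = (−1)^{n − #cycles} = (−1)^{283−2} = (−1)^281 = -1.

-1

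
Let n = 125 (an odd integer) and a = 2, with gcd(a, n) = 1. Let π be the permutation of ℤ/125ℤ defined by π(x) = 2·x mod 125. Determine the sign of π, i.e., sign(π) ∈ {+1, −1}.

Orbit of 37 under x↦2x: [37, 74, 23, 46, 92, 59, 118]… (length divides ord_125(2)).
Cycle type of π: 100 + 20 + 4 + 1; total 4 cycles.
Σ(ℓ_i−1) = 125−4 = 121; sign = (−1)^121 = -1.

-1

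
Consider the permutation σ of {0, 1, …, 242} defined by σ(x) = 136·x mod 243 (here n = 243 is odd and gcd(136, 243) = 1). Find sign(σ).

+1

Trace 109: π^k(109) = [109, 1, 136, 28, 163, 55, 190] for k=0..6.
63 cycles of lengths [9, 9, 9, 9, 9, 9, 9, 9, 9, 9, 9, 9, 9, 9, 9, 9, 9, 9, 3, 3, 3, 3, 3, 3, 3, 3, 3, 3, 3, 3, 3, 3, 3, 3, 3, 3, 1, 1, 1, 1, 1, 1, 1, 1, 1, 1, 1, 1, 1, 1, 1, 1, 1, 1, 1, 1, 1, 1, 1, 1, 1, 1, 1].
With 63 cycles on 243 points, sign = (−1)^{243−63} = +1.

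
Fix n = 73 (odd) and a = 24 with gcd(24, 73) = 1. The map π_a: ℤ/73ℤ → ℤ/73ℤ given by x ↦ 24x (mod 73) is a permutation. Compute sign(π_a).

+1

Start at x=9: 9 → 70 → 1 → 24 → 65 → 27 → 64 → … (one orbit).
7 cycles of lengths [12, 12, 12, 12, 12, 12, 1].
n − c = 73 − 7 = 66; sign = (−1)^66 = +1.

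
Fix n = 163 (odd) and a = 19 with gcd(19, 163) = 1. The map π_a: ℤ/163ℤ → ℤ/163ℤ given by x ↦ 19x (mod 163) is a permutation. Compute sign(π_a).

Trace 88: π^k(88) = [88, 42, 146, 3, 57, 105, 39] for k=0..6.
Decompose π into cycles: lengths [162, 1] (2 cycles, including the fixed point 0).
163 − 2 = 161 transpositions; sign(π) = (−1)^161 = -1.
Check: (19/163) = -1 by Zolotarev.

-1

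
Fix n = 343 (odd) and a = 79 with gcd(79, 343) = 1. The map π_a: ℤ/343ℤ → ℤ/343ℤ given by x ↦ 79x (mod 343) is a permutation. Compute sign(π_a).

Start at x=197: 197 → 128 → 165 → 1 → 79 → 67 → 148 → … (one orbit).
31 cycles of lengths [21, 21, 21, 21, 21, 21, 21, 21, 21, 21, 21, 21, 21, 21, 3, 3, 3, 3, 3, 3, 3, 3, 3, 3, 3, 3, 3, 3, 3, 3, 1].
343 − 31 = 312 transpositions; sign(π) = (−1)^312 = +1.

+1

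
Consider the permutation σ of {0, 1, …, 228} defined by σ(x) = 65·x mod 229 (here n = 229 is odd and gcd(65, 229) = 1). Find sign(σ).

Start at x=89: 89 → 60 → 7 → 226 → 34 → 149 → 67 → … (one orbit).
2 cycles of lengths [228, 1].
Σ(ℓ_i−1) = 229−2 = 227; sign = (−1)^227 = -1.

-1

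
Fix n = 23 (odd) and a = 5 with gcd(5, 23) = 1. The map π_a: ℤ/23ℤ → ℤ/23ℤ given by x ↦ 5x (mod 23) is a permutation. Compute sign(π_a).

Orbit of 6 under x↦5x: [6, 7, 12, 14, 1, 5, 2]… (length divides ord_23(5)).
Cycle type of π: 22 + 1; total 2 cycles.
n − c = 23 − 2 = 21; sign = (−1)^21 = -1.

-1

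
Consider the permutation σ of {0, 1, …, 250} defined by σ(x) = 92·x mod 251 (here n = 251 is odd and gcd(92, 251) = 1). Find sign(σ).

+1

Trace 67: π^k(67) = [67, 140, 79, 240, 243, 17, 58] for k=0..6.
π_92 has 3 disjoint cycles with lengths [125, 125, 1] on {0,…,250}.
With 3 cycles on 251 points, sign = (−1)^{251−3} = +1.
Check: (92/251) = +1 by Zolotarev.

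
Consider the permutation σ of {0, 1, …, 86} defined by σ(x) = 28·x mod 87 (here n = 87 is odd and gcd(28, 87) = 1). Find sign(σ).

Orbit of 1 under x↦28x: [1, 28]… (length divides ord_87(28)).
45 cycles of lengths [2, 2, 2, 2, 2, 2, 2, 2, 2, 2, 2, 2, 2, 2, 2, 2, 2, 2, 2, 2, 2, 2, 2, 2, 2, 2, 2, 2, 2, 2, 2, 2, 2, 2, 2, 2, 2, 2, 2, 2, 2, 2, 1, 1, 1].
87 − 45 = 42 transpositions; sign(π) = (−1)^42 = +1.
The Jacobi symbol (28|87) = +1 (Zolotarev) agrees.

+1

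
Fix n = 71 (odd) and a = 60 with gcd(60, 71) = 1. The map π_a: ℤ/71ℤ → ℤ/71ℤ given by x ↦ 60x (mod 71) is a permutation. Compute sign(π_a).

+1

Start at x=5: 5 → 16 → 37 → 19 → 4 → 27 → 58 → … (one orbit).
π_60 has 3 disjoint cycles with lengths [35, 35, 1] on {0,…,70}.
sign(π) = (−1)^{n − #cycles} = (−1)^{71−3} = (−1)^68 = +1.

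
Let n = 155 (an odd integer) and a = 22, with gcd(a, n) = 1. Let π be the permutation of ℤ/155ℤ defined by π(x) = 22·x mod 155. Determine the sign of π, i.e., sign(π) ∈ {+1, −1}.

Trace 58: π^k(58) = [58, 36, 17, 64, 13, 131, 92] for k=0..6.
Cycle lengths of π_22 on ℤ/155ℤ: [60, 60, 30, 4, 1]; 5 cycles in total.
5 cycles on 155: each ℓ→(−1)^(ℓ−1), product (−1)^150 = +1.
Via Zolotarev, sign(π_{22}) = (22|155) = +1.

+1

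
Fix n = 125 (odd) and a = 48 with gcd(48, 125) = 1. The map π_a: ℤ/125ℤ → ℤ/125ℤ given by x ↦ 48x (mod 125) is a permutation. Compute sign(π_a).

-1

Orbit of 49 under x↦48x: [49, 102, 21, 8, 9, 57, 111]… (length divides ord_125(48)).
Decompose π into cycles: lengths [100, 20, 4, 1] (4 cycles, including the fixed point 0).
n − c = 125 − 4 = 121; sign = (−1)^121 = -1.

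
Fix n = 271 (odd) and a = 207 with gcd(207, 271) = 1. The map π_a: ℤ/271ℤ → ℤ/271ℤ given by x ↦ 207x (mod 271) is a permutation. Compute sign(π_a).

-1

Start at x=199: 199 → 1 → 207 → 31 → 184 → 148 → 13 → … (one orbit).
4 cycles of lengths [90, 90, 90, 1].
4 cycles on 271: each ℓ→(−1)^(ℓ−1), product (−1)^267 = -1.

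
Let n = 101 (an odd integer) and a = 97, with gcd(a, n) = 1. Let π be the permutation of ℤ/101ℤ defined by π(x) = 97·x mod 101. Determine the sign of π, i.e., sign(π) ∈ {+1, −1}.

+1

Trace 71: π^k(71) = [71, 19, 25, 1, 97, 16, 37] for k=0..6.
Cycle type of π: 25×4 + 1; total 5 cycles.
n − c = 101 − 5 = 96; sign = (−1)^96 = +1.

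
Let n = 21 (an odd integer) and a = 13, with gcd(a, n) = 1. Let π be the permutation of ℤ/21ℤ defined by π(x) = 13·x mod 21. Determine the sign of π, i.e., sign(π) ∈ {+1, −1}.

Trace 13: π^k(13) = [13, 1] for k=0..1.
Cycle lengths of π_13 on ℤ/21ℤ: [2, 2, 2, 2, 2, 2, 2, 2, 2, 1, 1, 1]; 12 cycles in total.
n − c = 21 − 12 = 9; sign = (−1)^9 = -1.
Zolotarev: (13|21) = -1, matching the cycle-count sign.

-1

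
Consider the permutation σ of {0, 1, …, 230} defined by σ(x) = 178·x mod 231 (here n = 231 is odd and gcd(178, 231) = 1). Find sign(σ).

+1

Start at x=190: 190 → 94 → 100 → 13 → 4 → 19 → 148 → … (one orbit).
π_178 has 15 disjoint cycles with lengths [30, 30, 30, 30, 30, 30, 10, 10, 10, 6, 6, 6, 1, 1, 1] on {0,…,230}.
sign(π) = (−1)^{n − #cycles} = (−1)^{231−15} = (−1)^216 = +1.
Zolotarev: (178|231) = +1, matching the cycle-count sign.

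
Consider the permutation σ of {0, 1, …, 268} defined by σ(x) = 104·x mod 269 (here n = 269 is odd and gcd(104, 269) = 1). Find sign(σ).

-1

Trace 224: π^k(224) = [224, 162, 170, 195, 105, 160, 231] for k=0..6.
Cycle lengths of π_104 on ℤ/269ℤ: [268, 1]; 2 cycles in total.
Σ(ℓ_i−1) = 269−2 = 267; sign = (−1)^267 = -1.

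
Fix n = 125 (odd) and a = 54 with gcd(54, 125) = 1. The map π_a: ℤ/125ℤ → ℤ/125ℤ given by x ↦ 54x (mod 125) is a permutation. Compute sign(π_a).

+1

Start at x=109: 109 → 11 → 94 → 76 → 104 → 116 → 14 → … (one orbit).
The orbit structure of x ↦ 54x mod 125: 7 orbits of sizes [50, 50, 10, 10, 2, 2, 1].
125 − 7 = 118 transpositions; sign(π) = (−1)^118 = +1.
(54|125)_J = +1 (Zolotarev's lemma cross-check).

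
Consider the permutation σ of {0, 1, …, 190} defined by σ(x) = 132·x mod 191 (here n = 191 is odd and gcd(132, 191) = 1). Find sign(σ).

-1

Start at x=175: 175 → 180 → 76 → 100 → 21 → 98 → 139 → … (one orbit).
Cycle type of π: 190 + 1; total 2 cycles.
2 cycles on 191: each ℓ→(−1)^(ℓ−1), product (−1)^189 = -1.
The Jacobi symbol (132|191) = -1 (Zolotarev) agrees.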